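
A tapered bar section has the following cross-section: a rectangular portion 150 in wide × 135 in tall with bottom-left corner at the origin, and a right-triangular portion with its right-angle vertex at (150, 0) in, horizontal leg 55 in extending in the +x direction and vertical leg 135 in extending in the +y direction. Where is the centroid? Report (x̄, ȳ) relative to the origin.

rectangular portion: A = 150 × 135 = 20250.00, centroid at (75.00, 67.50).
triangular portion: A = ½·55·135 = 3712.50, centroid at (168.33, 45.00).
ΣA = 23962.50 in², ΣAx̄ = 2143687.50 in³, ΣAȳ = 1533937.50 in³.
x̄ = 2143687.50/23962.50 = 89.46 in; ȳ = 1533937.50/23962.50 = 64.01 in.

x̄ = 89.46 in, ȳ = 64.01 in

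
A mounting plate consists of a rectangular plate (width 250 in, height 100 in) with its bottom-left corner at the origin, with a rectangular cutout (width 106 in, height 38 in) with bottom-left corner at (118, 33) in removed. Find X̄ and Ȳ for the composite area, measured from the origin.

X̄ = 116.16 in, Ȳ = 49.62 in

Part | A | x̄ᵢ | ȳᵢ | A·x̄ᵢ | A·ȳᵢ
plate | 25000.00 | 125.00 | 50.00 | 3125000.00 | 1250000.00
hole | -4028.00 | 171.00 | 52.00 | -688788.00 | -209456.00
Σ | 20972.00 |  |  | 2436212.00 | 1040544.00
X̄ = 2436212.00 / 20972.00 = 116.16 in
Ȳ = 1040544.00 / 20972.00 = 49.62 in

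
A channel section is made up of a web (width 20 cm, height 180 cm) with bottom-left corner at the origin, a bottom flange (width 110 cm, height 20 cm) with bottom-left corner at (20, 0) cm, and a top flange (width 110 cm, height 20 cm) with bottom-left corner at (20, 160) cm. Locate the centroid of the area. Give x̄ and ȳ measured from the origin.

web: A = 20 × 180 = 3600.00, centroid at (10.00, 90.00).
bottom flange: A = 110 × 20 = 2200.00, centroid at (75.00, 10.00).
top flange: A = 110 × 20 = 2200.00, centroid at (75.00, 170.00).
ΣA = 8000.00 cm², ΣAx̄ = 366000.00 cm³, ΣAȳ = 720000.00 cm³.
x̄ = 366000.00/8000.00 = 45.75 cm; ȳ = 720000.00/8000.00 = 90.00 cm.

x̄ = 45.75 cm, ȳ = 90.00 cm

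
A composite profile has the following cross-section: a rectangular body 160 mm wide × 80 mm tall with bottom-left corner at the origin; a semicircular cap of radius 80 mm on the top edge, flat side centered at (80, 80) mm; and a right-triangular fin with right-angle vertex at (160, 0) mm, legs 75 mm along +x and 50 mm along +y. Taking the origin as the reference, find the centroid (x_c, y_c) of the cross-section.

x_c = 87.96 mm, y_c = 68.30 mm

rectangular body: A = 160 × 80 = 12800.00, centroid at (80.00, 40.00).
semicircular top: A = ½π·80² = 10053.10, centroid at (80.00, 113.95).
triangular fin: A = ½·75·50 = 1875.00, centroid at (185.00, 16.67).
ΣA = 24728.10 mm²
ΣAx_c = (12800.00)(80.00) + (10053.10)(80.00) + (1875.00)(185.00) = 2175122.72 mm³
ΣAy_c = (12800.00)(40.00) + (10053.10)(113.95) + (1875.00)(16.67) = 1688831.05 mm³
x_c = 2175122.72 / 24728.10 = 87.96 mm
y_c = 1688831.05 / 24728.10 = 68.30 mm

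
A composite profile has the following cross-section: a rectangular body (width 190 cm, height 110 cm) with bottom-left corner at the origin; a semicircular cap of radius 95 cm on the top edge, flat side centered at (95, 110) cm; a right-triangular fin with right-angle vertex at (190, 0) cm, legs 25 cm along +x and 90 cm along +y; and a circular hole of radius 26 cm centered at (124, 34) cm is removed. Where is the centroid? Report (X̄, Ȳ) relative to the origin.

X̄ = 96.60 cm, Ȳ = 95.14 cm

Part | A | x̄ᵢ | ȳᵢ | A·x̄ᵢ | A·ȳᵢ
rectangular body | 20900.00 | 95.00 | 55.00 | 1985500.00 | 1149500.00
semicircular top | 14176.44 | 95.00 | 150.32 | 1346761.50 | 2130991.39
triangular fin | 1125.00 | 198.33 | 30.00 | 223125.00 | 33750.00
hole | -2123.72 | 124.00 | 34.00 | -263340.86 | -72206.37
Σ | 34077.72 |  |  | 3292045.64 | 3242035.02
X̄ = 3292045.64 / 34077.72 = 96.60 cm
Ȳ = 3242035.02 / 34077.72 = 95.14 cm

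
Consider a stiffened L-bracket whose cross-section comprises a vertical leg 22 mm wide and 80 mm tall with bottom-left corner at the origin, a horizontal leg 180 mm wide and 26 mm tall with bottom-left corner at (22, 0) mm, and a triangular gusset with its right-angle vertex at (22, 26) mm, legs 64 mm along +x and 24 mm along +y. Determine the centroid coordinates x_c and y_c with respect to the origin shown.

Part | A | x̄ᵢ | ȳᵢ | A·x̄ᵢ | A·ȳᵢ
vertical leg | 1760.00 | 11.00 | 40.00 | 19360.00 | 70400.00
horizontal leg | 4680.00 | 112.00 | 13.00 | 524160.00 | 60840.00
gusset | 768.00 | 43.33 | 34.00 | 33280.00 | 26112.00
Σ | 7208.00 |  |  | 576800.00 | 157352.00
x_c = 576800.00 / 7208.00 = 80.02 mm
y_c = 157352.00 / 7208.00 = 21.83 mm

x_c = 80.02 mm, y_c = 21.83 mm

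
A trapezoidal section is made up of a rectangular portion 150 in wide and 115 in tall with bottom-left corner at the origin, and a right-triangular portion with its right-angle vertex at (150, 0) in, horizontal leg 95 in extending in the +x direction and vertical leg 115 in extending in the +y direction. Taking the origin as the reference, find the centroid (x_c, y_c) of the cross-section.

x_c = 100.65 in, y_c = 52.89 in

Part | A | x̄ᵢ | ȳᵢ | A·x̄ᵢ | A·ȳᵢ
rectangular portion | 17250.00 | 75.00 | 57.50 | 1293750.00 | 991875.00
triangular portion | 5462.50 | 181.67 | 38.33 | 992354.17 | 209395.83
Σ | 22712.50 |  |  | 2286104.17 | 1201270.83
x_c = 2286104.17 / 22712.50 = 100.65 in
y_c = 1201270.83 / 22712.50 = 52.89 in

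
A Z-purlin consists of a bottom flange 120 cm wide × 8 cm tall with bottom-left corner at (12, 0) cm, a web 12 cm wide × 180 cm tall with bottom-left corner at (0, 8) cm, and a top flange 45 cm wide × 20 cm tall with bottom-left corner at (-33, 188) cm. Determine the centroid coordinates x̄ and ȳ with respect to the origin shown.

x̄ = 18.07 cm, ȳ = 97.94 cm

bottom flange: A = 120 × 8 = 960.00, centroid at (72.00, 4.00).
web: A = 12 × 180 = 2160.00, centroid at (6.00, 98.00).
top flange: A = 45 × 20 = 900.00, centroid at (-10.50, 198.00).
ΣA = 4020.00 cm²
ΣAx̄ = (960.00)(72.00) + (2160.00)(6.00) + (900.00)(-10.50) = 72630.00 cm³
ΣAȳ = (960.00)(4.00) + (2160.00)(98.00) + (900.00)(198.00) = 393720.00 cm³
x̄ = 72630.00 / 4020.00 = 18.07 cm
ȳ = 393720.00 / 4020.00 = 97.94 cm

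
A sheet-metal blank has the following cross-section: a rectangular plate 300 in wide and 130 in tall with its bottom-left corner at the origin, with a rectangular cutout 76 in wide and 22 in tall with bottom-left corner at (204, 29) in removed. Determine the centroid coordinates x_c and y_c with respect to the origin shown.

plate: A = 300 × 130 = 39000.00, centroid at (150.00, 65.00).
hole: A = −(76 × 22) = -1672.00, centroid at (242.00, 40.00).
ΣA = 37328.00 in², ΣAx_c = 5445376.00 in³, ΣAy_c = 2468120.00 in³.
x_c = 5445376.00/37328.00 = 145.88 in; y_c = 2468120.00/37328.00 = 66.12 in.

x_c = 145.88 in, y_c = 66.12 in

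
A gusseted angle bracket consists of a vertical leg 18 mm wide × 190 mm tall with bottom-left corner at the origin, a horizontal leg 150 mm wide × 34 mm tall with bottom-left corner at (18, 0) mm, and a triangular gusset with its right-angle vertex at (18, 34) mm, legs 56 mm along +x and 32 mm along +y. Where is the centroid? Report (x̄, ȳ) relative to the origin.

vertical leg: A = 18 × 190 = 3420.00, centroid at (9.00, 95.00).
horizontal leg: A = 150 × 34 = 5100.00, centroid at (93.00, 17.00).
gusset: A = ½·56·32 = 896.00, centroid at (36.67, 44.67).
ΣA = 9416.00 mm², ΣAx̄ = 537933.33 mm³, ΣAȳ = 451621.33 mm³.
x̄ = 537933.33/9416.00 = 57.13 mm; ȳ = 451621.33/9416.00 = 47.96 mm.

x̄ = 57.13 mm, ȳ = 47.96 mm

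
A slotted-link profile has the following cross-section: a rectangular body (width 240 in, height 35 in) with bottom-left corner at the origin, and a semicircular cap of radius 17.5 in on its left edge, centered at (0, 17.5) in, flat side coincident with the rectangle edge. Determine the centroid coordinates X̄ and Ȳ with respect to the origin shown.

X̄ = 113.10 in, Ȳ = 17.50 in

rectangular body: A = 240 × 35 = 8400.00, centroid at (120.00, 17.50).
semicircular end: A = ½π·17.5² = 481.06, centroid at (-7.43, 17.50).
ΣA = 8881.06 in², ΣAX̄ = 1004427.08 in³, ΣAȲ = 155418.49 in³.
X̄ = 1004427.08/8881.06 = 113.10 in; Ȳ = 155418.49/8881.06 = 17.50 in.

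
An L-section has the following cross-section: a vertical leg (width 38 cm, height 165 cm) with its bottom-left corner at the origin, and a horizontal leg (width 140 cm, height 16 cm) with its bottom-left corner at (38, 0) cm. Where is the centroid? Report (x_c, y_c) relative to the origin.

x_c = 42.43 cm, y_c = 62.89 cm

Part | A | x̄ᵢ | ȳᵢ | A·x̄ᵢ | A·ȳᵢ
vertical leg | 6270.00 | 19.00 | 82.50 | 119130.00 | 517275.00
horizontal leg | 2240.00 | 108.00 | 8.00 | 241920.00 | 17920.00
Σ | 8510.00 |  |  | 361050.00 | 535195.00
x_c = 361050.00 / 8510.00 = 42.43 cm
y_c = 535195.00 / 8510.00 = 62.89 cm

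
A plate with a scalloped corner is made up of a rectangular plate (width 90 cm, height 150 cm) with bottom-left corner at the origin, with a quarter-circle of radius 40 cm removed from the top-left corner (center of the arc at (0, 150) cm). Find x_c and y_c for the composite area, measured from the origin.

plate: A = 90 × 150 = 13500.00, centroid at (45.00, 75.00).
removed quarter-circle: A = −¼π·40² = -1256.64, centroid at (16.98, 133.02).
ΣA = 12243.36 cm²
ΣAx_c = (13500.00)(45.00) + (-1256.64)(16.98) = 586166.67 cm³
ΣAy_c = (13500.00)(75.00) + (-1256.64)(133.02) = 845337.77 cm³
x_c = 586166.67 / 12243.36 = 47.88 cm
y_c = 845337.77 / 12243.36 = 69.04 cm

x_c = 47.88 cm, y_c = 69.04 cm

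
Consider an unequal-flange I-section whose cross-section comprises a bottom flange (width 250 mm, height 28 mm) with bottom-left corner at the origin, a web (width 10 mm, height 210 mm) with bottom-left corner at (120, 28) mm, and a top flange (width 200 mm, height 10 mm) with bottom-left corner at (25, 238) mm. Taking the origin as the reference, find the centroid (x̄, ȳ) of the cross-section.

x̄ = 125.00 mm, ȳ = 77.77 mm

bottom flange: A = 250 × 28 = 7000.00, centroid at (125.00, 14.00).
web: A = 10 × 210 = 2100.00, centroid at (125.00, 133.00).
top flange: A = 200 × 10 = 2000.00, centroid at (125.00, 243.00).
ΣA = 11100.00 mm², ΣAx̄ = 1387500.00 mm³, ΣAȳ = 863300.00 mm³.
x̄ = 1387500.00/11100.00 = 125.00 mm; ȳ = 863300.00/11100.00 = 77.77 mm.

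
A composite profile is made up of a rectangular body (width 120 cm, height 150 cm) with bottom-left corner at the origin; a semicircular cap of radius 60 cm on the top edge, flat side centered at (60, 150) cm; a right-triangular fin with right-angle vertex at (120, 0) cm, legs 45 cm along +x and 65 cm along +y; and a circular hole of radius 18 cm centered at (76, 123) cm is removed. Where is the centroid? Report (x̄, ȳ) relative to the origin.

rectangular body: A = 120 × 150 = 18000.00, centroid at (60.00, 75.00).
semicircular top: A = ½π·60² = 5654.87, centroid at (60.00, 175.46).
triangular fin: A = ½·45·65 = 1462.50, centroid at (135.00, 21.67).
hole: A = −π·18² = -1017.88, centroid at (76.00, 123.00).
ΣA = 24099.49 cm²
ΣAx̄ = (18000.00)(60.00) + (5654.87)(60.00) + (1462.50)(135.00) + (-1017.88)(76.00) = 1539370.93 cm³
ΣAȳ = (18000.00)(75.00) + (5654.87)(175.46) + (1462.50)(21.67) + (-1017.88)(123.00) = 2248718.77 cm³
x̄ = 1539370.93 / 24099.49 = 63.88 cm
ȳ = 2248718.77 / 24099.49 = 93.31 cm

x̄ = 63.88 cm, ȳ = 93.31 cm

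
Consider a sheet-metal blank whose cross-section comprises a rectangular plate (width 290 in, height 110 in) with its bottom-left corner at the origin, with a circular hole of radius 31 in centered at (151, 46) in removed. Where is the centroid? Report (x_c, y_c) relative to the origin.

x_c = 144.37 in, y_c = 55.94 in

plate: A = 290 × 110 = 31900.00, centroid at (145.00, 55.00).
hole: A = −π·31² = -3019.07, centroid at (151.00, 46.00).
ΣA = 28880.93 in²
ΣAx_c = (31900.00)(145.00) + (-3019.07)(151.00) = 4169620.35 in³
ΣAy_c = (31900.00)(55.00) + (-3019.07)(46.00) = 1615622.76 in³
x_c = 4169620.35 / 28880.93 = 144.37 in
y_c = 1615622.76 / 28880.93 = 55.94 in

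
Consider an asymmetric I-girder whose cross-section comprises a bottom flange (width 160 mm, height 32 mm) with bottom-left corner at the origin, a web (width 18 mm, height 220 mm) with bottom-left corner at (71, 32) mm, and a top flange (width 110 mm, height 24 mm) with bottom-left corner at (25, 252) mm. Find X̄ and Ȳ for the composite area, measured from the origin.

X̄ = 80.00 mm, Ȳ = 114.44 mm

Part | A | x̄ᵢ | ȳᵢ | A·x̄ᵢ | A·ȳᵢ
bottom flange | 5120.00 | 80.00 | 16.00 | 409600.00 | 81920.00
web | 3960.00 | 80.00 | 142.00 | 316800.00 | 562320.00
top flange | 2640.00 | 80.00 | 264.00 | 211200.00 | 696960.00
Σ | 11720.00 |  |  | 937600.00 | 1341200.00
X̄ = 937600.00 / 11720.00 = 80.00 mm
Ȳ = 1341200.00 / 11720.00 = 114.44 mm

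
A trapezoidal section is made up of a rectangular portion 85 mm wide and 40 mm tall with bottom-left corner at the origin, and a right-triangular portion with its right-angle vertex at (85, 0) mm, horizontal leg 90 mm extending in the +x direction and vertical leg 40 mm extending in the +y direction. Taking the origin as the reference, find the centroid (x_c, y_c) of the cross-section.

x_c = 67.60 mm, y_c = 17.69 mm

Part | A | x̄ᵢ | ȳᵢ | A·x̄ᵢ | A·ȳᵢ
rectangular portion | 3400.00 | 42.50 | 20.00 | 144500.00 | 68000.00
triangular portion | 1800.00 | 115.00 | 13.33 | 207000.00 | 24000.00
Σ | 5200.00 |  |  | 351500.00 | 92000.00
x_c = 351500.00 / 5200.00 = 67.60 mm
y_c = 92000.00 / 5200.00 = 17.69 mm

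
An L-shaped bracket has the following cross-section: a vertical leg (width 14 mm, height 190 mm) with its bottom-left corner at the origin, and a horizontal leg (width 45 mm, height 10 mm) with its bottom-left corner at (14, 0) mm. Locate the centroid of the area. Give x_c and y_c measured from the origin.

x_c = 11.27 mm, y_c = 81.98 mm

vertical leg: A = 14 × 190 = 2660.00, centroid at (7.00, 95.00).
horizontal leg: A = 45 × 10 = 450.00, centroid at (36.50, 5.00).
ΣA = 3110.00 mm²
ΣAx_c = (2660.00)(7.00) + (450.00)(36.50) = 35045.00 mm³
ΣAy_c = (2660.00)(95.00) + (450.00)(5.00) = 254950.00 mm³
x_c = 35045.00 / 3110.00 = 11.27 mm
y_c = 254950.00 / 3110.00 = 81.98 mm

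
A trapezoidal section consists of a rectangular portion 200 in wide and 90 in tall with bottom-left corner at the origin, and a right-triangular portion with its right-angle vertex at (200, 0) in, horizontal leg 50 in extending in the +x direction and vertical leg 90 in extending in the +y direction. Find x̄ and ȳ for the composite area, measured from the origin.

Part | A | x̄ᵢ | ȳᵢ | A·x̄ᵢ | A·ȳᵢ
rectangular portion | 18000.00 | 100.00 | 45.00 | 1800000.00 | 810000.00
triangular portion | 2250.00 | 216.67 | 30.00 | 487500.00 | 67500.00
Σ | 20250.00 |  |  | 2287500.00 | 877500.00
x̄ = 2287500.00 / 20250.00 = 112.96 in
ȳ = 877500.00 / 20250.00 = 43.33 in

x̄ = 112.96 in, ȳ = 43.33 in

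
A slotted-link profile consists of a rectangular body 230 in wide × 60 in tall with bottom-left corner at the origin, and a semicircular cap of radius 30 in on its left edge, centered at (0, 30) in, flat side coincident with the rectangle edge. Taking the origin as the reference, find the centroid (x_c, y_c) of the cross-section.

Part | A | x̄ᵢ | ȳᵢ | A·x̄ᵢ | A·ȳᵢ
rectangular body | 13800.00 | 115.00 | 30.00 | 1587000.00 | 414000.00
semicircular end | 1413.72 | -12.73 | 30.00 | -18000.00 | 42411.50
Σ | 15213.72 |  |  | 1569000.00 | 456411.50
x_c = 1569000.00 / 15213.72 = 103.13 in
y_c = 456411.50 / 15213.72 = 30.00 in

x_c = 103.13 in, y_c = 30.00 in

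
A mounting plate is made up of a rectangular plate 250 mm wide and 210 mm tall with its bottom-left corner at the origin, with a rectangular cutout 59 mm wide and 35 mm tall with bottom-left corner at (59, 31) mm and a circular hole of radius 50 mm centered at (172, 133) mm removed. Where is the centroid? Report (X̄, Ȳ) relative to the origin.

X̄ = 118.10 mm, Ȳ = 102.58 mm

plate: A = 250 × 210 = 52500.00, centroid at (125.00, 105.00).
hole 1: A = −(59 × 35) = -2065.00, centroid at (88.50, 48.50).
hole 2: A = −π·50² = -7853.98, centroid at (172.00, 133.00).
ΣA = 42581.02 mm², ΣAX̄ = 5028862.66 mm³, ΣAȲ = 4367767.94 mm³.
X̄ = 5028862.66/42581.02 = 118.10 mm; Ȳ = 4367767.94/42581.02 = 102.58 mm.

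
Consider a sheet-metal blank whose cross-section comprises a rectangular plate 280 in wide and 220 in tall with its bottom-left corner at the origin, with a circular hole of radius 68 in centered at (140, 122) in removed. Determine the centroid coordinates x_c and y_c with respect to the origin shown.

x_c = 140.00 in, y_c = 106.30 in

plate: A = 280 × 220 = 61600.00, centroid at (140.00, 110.00).
hole: A = −π·68² = -14526.72, centroid at (140.00, 122.00).
ΣA = 47073.28 in²
ΣAx_c = (61600.00)(140.00) + (-14526.72)(140.00) = 6590258.58 in³
ΣAy_c = (61600.00)(110.00) + (-14526.72)(122.00) = 5003739.62 in³
x_c = 6590258.58 / 47073.28 = 140.00 in
y_c = 5003739.62 / 47073.28 = 106.30 in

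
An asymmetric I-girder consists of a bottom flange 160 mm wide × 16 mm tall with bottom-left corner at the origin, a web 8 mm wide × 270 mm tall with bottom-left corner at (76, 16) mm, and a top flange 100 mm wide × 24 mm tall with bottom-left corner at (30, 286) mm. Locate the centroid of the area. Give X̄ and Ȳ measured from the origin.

X̄ = 80.00 mm, Ȳ = 149.13 mm

Part | A | x̄ᵢ | ȳᵢ | A·x̄ᵢ | A·ȳᵢ
bottom flange | 2560.00 | 80.00 | 8.00 | 204800.00 | 20480.00
web | 2160.00 | 80.00 | 151.00 | 172800.00 | 326160.00
top flange | 2400.00 | 80.00 | 298.00 | 192000.00 | 715200.00
Σ | 7120.00 |  |  | 569600.00 | 1061840.00
X̄ = 569600.00 / 7120.00 = 80.00 mm
Ȳ = 1061840.00 / 7120.00 = 149.13 mm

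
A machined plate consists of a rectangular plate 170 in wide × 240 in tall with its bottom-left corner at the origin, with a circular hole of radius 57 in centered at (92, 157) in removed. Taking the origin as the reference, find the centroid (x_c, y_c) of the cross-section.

plate: A = 170 × 240 = 40800.00, centroid at (85.00, 120.00).
hole: A = −π·57² = -10207.03, centroid at (92.00, 157.00).
ΣA = 30592.97 in²
ΣAx_c = (40800.00)(85.00) + (-10207.03)(92.00) = 2528952.82 in³
ΣAy_c = (40800.00)(120.00) + (-10207.03)(157.00) = 3293495.58 in³
x_c = 2528952.82 / 30592.97 = 82.66 in
y_c = 3293495.58 / 30592.97 = 107.66 in

x_c = 82.66 in, y_c = 107.66 in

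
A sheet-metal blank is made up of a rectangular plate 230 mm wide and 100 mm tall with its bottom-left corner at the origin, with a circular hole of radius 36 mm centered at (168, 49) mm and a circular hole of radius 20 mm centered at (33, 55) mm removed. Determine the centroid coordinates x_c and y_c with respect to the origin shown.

plate: A = 230 × 100 = 23000.00, centroid at (115.00, 50.00).
hole 1: A = −π·36² = -4071.50, centroid at (168.00, 49.00).
hole 2: A = −π·20² = -1256.64, centroid at (33.00, 55.00).
ΣA = 17671.86 mm²
ΣAx_c = (23000.00)(115.00) + (-4071.50)(168.00) + (-1256.64)(33.00) = 1919518.29 mm³
ΣAy_c = (23000.00)(50.00) + (-4071.50)(49.00) + (-1256.64)(55.00) = 881381.26 mm³
x_c = 1919518.29 / 17671.86 = 108.62 mm
y_c = 881381.26 / 17671.86 = 49.87 mm

x_c = 108.62 mm, y_c = 49.87 mm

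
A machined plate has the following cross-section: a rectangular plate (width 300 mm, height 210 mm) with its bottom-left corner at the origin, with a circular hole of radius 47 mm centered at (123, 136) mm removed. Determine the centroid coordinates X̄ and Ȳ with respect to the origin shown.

X̄ = 153.34 mm, Ȳ = 101.16 mm

plate: A = 300 × 210 = 63000.00, centroid at (150.00, 105.00).
hole: A = −π·47² = -6939.78, centroid at (123.00, 136.00).
ΣA = 56060.22 mm²
ΣAX̄ = (63000.00)(150.00) + (-6939.78)(123.00) = 8596407.28 mm³
ΣAȲ = (63000.00)(105.00) + (-6939.78)(136.00) = 5671190.17 mm³
X̄ = 8596407.28 / 56060.22 = 153.34 mm
Ȳ = 5671190.17 / 56060.22 = 101.16 mm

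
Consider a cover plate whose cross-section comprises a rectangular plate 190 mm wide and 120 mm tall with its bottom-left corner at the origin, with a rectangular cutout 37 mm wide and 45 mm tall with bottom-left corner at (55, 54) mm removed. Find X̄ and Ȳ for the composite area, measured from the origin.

X̄ = 96.69 mm, Ȳ = 58.70 mm

plate: A = 190 × 120 = 22800.00, centroid at (95.00, 60.00).
hole: A = −(37 × 45) = -1665.00, centroid at (73.50, 76.50).
ΣA = 21135.00 mm², ΣAX̄ = 2043622.50 mm³, ΣAȲ = 1240627.50 mm³.
X̄ = 2043622.50/21135.00 = 96.69 mm; Ȳ = 1240627.50/21135.00 = 58.70 mm.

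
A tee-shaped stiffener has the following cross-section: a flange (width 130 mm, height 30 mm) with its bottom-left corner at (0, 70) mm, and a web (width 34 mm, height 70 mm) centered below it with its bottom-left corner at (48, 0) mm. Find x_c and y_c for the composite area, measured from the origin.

web: A = 34 × 70 = 2380.00, centroid at (65.00, 35.00).
flange: A = 130 × 30 = 3900.00, centroid at (65.00, 85.00).
ΣA = 6280.00 mm², ΣAx_c = 408200.00 mm³, ΣAy_c = 414800.00 mm³.
x_c = 408200.00/6280.00 = 65.00 mm; y_c = 414800.00/6280.00 = 66.05 mm.

x_c = 65.00 mm, y_c = 66.05 mm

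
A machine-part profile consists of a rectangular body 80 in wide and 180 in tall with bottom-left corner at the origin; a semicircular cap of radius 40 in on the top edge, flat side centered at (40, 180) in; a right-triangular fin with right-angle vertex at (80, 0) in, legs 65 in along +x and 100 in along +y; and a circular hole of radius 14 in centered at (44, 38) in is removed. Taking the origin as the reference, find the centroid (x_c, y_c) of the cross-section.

x_c = 50.13 in, y_c = 95.97 in

rectangular body: A = 80 × 180 = 14400.00, centroid at (40.00, 90.00).
semicircular top: A = ½π·40² = 2513.27, centroid at (40.00, 196.98).
triangular fin: A = ½·65·100 = 3250.00, centroid at (101.67, 33.33).
hole: A = −π·14² = -615.75, centroid at (44.00, 38.00).
ΣA = 19547.52 in²
ΣAx_c = (14400.00)(40.00) + (2513.27)(40.00) + (3250.00)(101.67) + (-615.75)(44.00) = 979854.54 in³
ΣAy_c = (14400.00)(90.00) + (2513.27)(196.98) + (3250.00)(33.33) + (-615.75)(38.00) = 1875990.76 in³
x_c = 979854.54 / 19547.52 = 50.13 in
y_c = 1875990.76 / 19547.52 = 95.97 in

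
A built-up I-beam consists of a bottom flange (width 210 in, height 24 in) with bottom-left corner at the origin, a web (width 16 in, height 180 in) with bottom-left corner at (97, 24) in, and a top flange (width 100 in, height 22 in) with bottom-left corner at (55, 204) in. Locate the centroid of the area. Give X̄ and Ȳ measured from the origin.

bottom flange: A = 210 × 24 = 5040.00, centroid at (105.00, 12.00).
web: A = 16 × 180 = 2880.00, centroid at (105.00, 114.00).
top flange: A = 100 × 22 = 2200.00, centroid at (105.00, 215.00).
ΣA = 10120.00 in², ΣAX̄ = 1062600.00 in³, ΣAȲ = 861800.00 in³.
X̄ = 1062600.00/10120.00 = 105.00 in; Ȳ = 861800.00/10120.00 = 85.16 in.

X̄ = 105.00 in, Ȳ = 85.16 in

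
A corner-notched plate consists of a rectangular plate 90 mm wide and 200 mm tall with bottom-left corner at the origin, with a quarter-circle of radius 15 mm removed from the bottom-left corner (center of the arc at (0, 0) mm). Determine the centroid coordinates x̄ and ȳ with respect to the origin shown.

x̄ = 45.38 mm, ȳ = 100.93 mm

plate: A = 90 × 200 = 18000.00, centroid at (45.00, 100.00).
removed quarter-circle: A = −¼π·15² = -176.71, centroid at (6.37, 6.37).
ΣA = 17823.29 mm²
ΣAx̄ = (18000.00)(45.00) + (-176.71)(6.37) = 808875.00 mm³
ΣAȳ = (18000.00)(100.00) + (-176.71)(6.37) = 1798875.00 mm³
x̄ = 808875.00 / 17823.29 = 45.38 mm
ȳ = 1798875.00 / 17823.29 = 100.93 mm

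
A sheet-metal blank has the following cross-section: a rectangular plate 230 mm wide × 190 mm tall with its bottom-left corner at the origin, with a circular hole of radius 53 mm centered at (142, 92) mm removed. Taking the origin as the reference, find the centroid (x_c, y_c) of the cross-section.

x_c = 108.17 mm, y_c = 95.76 mm

plate: A = 230 × 190 = 43700.00, centroid at (115.00, 95.00).
hole: A = −π·53² = -8824.73, centroid at (142.00, 92.00).
ΣA = 34875.27 mm²
ΣAx_c = (43700.00)(115.00) + (-8824.73)(142.00) = 3772387.81 mm³
ΣAy_c = (43700.00)(95.00) + (-8824.73)(92.00) = 3339624.49 mm³
x_c = 3772387.81 / 34875.27 = 108.17 mm
y_c = 3339624.49 / 34875.27 = 95.76 mm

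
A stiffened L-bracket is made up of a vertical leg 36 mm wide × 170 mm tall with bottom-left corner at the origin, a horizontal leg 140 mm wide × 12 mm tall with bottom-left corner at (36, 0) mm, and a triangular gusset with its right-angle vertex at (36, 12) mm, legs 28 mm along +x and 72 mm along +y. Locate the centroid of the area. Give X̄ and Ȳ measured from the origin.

vertical leg: A = 36 × 170 = 6120.00, centroid at (18.00, 85.00).
horizontal leg: A = 140 × 12 = 1680.00, centroid at (106.00, 6.00).
gusset: A = ½·28·72 = 1008.00, centroid at (45.33, 36.00).
ΣA = 8808.00 mm², ΣAX̄ = 333936.00 mm³, ΣAȲ = 566568.00 mm³.
X̄ = 333936.00/8808.00 = 37.91 mm; Ȳ = 566568.00/8808.00 = 64.32 mm.

X̄ = 37.91 mm, Ȳ = 64.32 mm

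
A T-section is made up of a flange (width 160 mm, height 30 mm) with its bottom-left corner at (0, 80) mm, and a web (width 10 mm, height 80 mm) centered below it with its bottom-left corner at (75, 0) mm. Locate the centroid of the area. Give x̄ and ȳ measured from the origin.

x̄ = 80.00 mm, ȳ = 87.14 mm

Part | A | x̄ᵢ | ȳᵢ | A·x̄ᵢ | A·ȳᵢ
web | 800.00 | 80.00 | 40.00 | 64000.00 | 32000.00
flange | 4800.00 | 80.00 | 95.00 | 384000.00 | 456000.00
Σ | 5600.00 |  |  | 448000.00 | 488000.00
x̄ = 448000.00 / 5600.00 = 80.00 mm
ȳ = 488000.00 / 5600.00 = 87.14 mm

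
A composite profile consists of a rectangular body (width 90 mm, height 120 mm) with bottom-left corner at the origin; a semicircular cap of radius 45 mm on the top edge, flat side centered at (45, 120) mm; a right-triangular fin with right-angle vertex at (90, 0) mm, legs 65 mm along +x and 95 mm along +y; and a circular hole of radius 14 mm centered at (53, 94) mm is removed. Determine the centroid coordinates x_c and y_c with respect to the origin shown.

rectangular body: A = 90 × 120 = 10800.00, centroid at (45.00, 60.00).
semicircular top: A = ½π·45² = 3180.86, centroid at (45.00, 139.10).
triangular fin: A = ½·65·95 = 3087.50, centroid at (111.67, 31.67).
hole: A = −π·14² = -615.75, centroid at (53.00, 94.00).
ΣA = 16452.61 mm², ΣAx_c = 941274.78 mm³, ΣAy_c = 1130343.64 mm³.
x_c = 941274.78/16452.61 = 57.21 mm; y_c = 1130343.64/16452.61 = 68.70 mm.

x_c = 57.21 mm, y_c = 68.70 mm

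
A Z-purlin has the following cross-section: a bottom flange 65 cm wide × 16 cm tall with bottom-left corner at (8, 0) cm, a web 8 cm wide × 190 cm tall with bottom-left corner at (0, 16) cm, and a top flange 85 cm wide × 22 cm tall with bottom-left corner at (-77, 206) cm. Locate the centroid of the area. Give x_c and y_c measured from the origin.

x_c = -3.68 cm, y_c = 131.56 cm

bottom flange: A = 65 × 16 = 1040.00, centroid at (40.50, 8.00).
web: A = 8 × 190 = 1520.00, centroid at (4.00, 111.00).
top flange: A = 85 × 22 = 1870.00, centroid at (-34.50, 217.00).
ΣA = 4430.00 cm²
ΣAx_c = (1040.00)(40.50) + (1520.00)(4.00) + (1870.00)(-34.50) = -16315.00 cm³
ΣAy_c = (1040.00)(8.00) + (1520.00)(111.00) + (1870.00)(217.00) = 582830.00 cm³
x_c = -16315.00 / 4430.00 = -3.68 cm
y_c = 582830.00 / 4430.00 = 131.56 cm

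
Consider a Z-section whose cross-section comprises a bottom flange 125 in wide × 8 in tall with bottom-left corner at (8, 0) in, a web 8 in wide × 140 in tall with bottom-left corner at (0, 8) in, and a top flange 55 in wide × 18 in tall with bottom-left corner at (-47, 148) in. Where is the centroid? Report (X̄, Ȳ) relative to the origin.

bottom flange: A = 125 × 8 = 1000.00, centroid at (70.50, 4.00).
web: A = 8 × 140 = 1120.00, centroid at (4.00, 78.00).
top flange: A = 55 × 18 = 990.00, centroid at (-19.50, 157.00).
ΣA = 3110.00 in², ΣAX̄ = 55675.00 in³, ΣAȲ = 246790.00 in³.
X̄ = 55675.00/3110.00 = 17.90 in; Ȳ = 246790.00/3110.00 = 79.35 in.

X̄ = 17.90 in, Ȳ = 79.35 in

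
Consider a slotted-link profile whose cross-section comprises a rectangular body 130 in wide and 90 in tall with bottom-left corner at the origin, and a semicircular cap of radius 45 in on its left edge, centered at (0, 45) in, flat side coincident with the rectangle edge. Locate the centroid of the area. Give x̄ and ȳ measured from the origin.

Part | A | x̄ᵢ | ȳᵢ | A·x̄ᵢ | A·ȳᵢ
rectangular body | 11700.00 | 65.00 | 45.00 | 760500.00 | 526500.00
semicircular end | 3180.86 | -19.10 | 45.00 | -60750.00 | 143138.82
Σ | 14880.86 |  |  | 699750.00 | 669638.82
x̄ = 699750.00 / 14880.86 = 47.02 in
ȳ = 669638.82 / 14880.86 = 45.00 in

x̄ = 47.02 in, ȳ = 45.00 in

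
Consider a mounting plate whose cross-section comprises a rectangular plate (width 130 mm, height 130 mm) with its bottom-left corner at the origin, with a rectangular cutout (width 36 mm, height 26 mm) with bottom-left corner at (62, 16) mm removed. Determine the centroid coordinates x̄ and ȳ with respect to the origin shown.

plate: A = 130 × 130 = 16900.00, centroid at (65.00, 65.00).
hole: A = −(36 × 26) = -936.00, centroid at (80.00, 29.00).
ΣA = 15964.00 mm²
ΣAx̄ = (16900.00)(65.00) + (-936.00)(80.00) = 1023620.00 mm³
ΣAȳ = (16900.00)(65.00) + (-936.00)(29.00) = 1071356.00 mm³
x̄ = 1023620.00 / 15964.00 = 64.12 mm
ȳ = 1071356.00 / 15964.00 = 67.11 mm

x̄ = 64.12 mm, ȳ = 67.11 mm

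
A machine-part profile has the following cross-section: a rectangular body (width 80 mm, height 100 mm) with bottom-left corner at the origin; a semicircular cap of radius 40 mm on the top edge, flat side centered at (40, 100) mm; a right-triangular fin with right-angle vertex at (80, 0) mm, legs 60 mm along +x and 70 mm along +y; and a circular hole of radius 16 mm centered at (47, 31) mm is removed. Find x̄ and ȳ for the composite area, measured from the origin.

x̄ = 50.19 mm, ȳ = 60.81 mm

rectangular body: A = 80 × 100 = 8000.00, centroid at (40.00, 50.00).
semicircular top: A = ½π·40² = 2513.27, centroid at (40.00, 116.98).
triangular fin: A = ½·60·70 = 2100.00, centroid at (100.00, 23.33).
hole: A = −π·16² = -804.25, centroid at (47.00, 31.00).
ΣA = 11809.03 mm², ΣAx̄ = 592731.32 mm³, ΣAȳ = 718062.40 mm³.
x̄ = 592731.32/11809.03 = 50.19 mm; ȳ = 718062.40/11809.03 = 60.81 mm.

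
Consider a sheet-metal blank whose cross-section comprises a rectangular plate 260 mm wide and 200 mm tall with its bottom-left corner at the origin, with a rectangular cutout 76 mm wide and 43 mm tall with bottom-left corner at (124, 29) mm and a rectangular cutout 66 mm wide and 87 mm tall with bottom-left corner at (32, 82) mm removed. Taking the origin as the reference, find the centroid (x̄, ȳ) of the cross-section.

x̄ = 136.25 mm, ȳ = 100.36 mm

plate: A = 260 × 200 = 52000.00, centroid at (130.00, 100.00).
hole 1: A = −(76 × 43) = -3268.00, centroid at (162.00, 50.50).
hole 2: A = −(66 × 87) = -5742.00, centroid at (65.00, 125.50).
ΣA = 42990.00 mm²
ΣAx̄ = (52000.00)(130.00) + (-3268.00)(162.00) + (-5742.00)(65.00) = 5857354.00 mm³
ΣAȳ = (52000.00)(100.00) + (-3268.00)(50.50) + (-5742.00)(125.50) = 4314345.00 mm³
x̄ = 5857354.00 / 42990.00 = 136.25 mm
ȳ = 4314345.00 / 42990.00 = 100.36 mm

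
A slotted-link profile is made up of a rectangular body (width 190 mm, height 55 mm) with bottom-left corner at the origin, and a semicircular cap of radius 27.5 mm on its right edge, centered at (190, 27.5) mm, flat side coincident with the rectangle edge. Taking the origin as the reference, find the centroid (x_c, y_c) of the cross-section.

x_c = 105.89 mm, y_c = 27.50 mm

rectangular body: A = 190 × 55 = 10450.00, centroid at (95.00, 27.50).
semicircular end: A = ½π·27.5² = 1187.91, centroid at (201.67, 27.50).
ΣA = 11637.91 mm²
ΣAx_c = (10450.00)(95.00) + (1187.91)(201.67) = 1232318.38 mm³
ΣAy_c = (10450.00)(27.50) + (1187.91)(27.50) = 320042.65 mm³
x_c = 1232318.38 / 11637.91 = 105.89 mm
y_c = 320042.65 / 11637.91 = 27.50 mm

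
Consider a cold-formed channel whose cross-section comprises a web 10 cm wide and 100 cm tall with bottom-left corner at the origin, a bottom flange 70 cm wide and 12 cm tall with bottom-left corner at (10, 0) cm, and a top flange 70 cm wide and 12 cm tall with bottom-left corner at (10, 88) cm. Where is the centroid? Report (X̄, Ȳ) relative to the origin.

X̄ = 30.07 cm, Ȳ = 50.00 cm

web: A = 10 × 100 = 1000.00, centroid at (5.00, 50.00).
bottom flange: A = 70 × 12 = 840.00, centroid at (45.00, 6.00).
top flange: A = 70 × 12 = 840.00, centroid at (45.00, 94.00).
ΣA = 2680.00 cm², ΣAX̄ = 80600.00 cm³, ΣAȲ = 134000.00 cm³.
X̄ = 80600.00/2680.00 = 30.07 cm; Ȳ = 134000.00/2680.00 = 50.00 cm.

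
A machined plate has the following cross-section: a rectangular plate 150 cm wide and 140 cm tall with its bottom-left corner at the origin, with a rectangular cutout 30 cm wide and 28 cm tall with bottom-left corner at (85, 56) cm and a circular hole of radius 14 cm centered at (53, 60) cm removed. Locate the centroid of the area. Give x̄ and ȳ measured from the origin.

plate: A = 150 × 140 = 21000.00, centroid at (75.00, 70.00).
hole 1: A = −(30 × 28) = -840.00, centroid at (100.00, 70.00).
hole 2: A = −π·14² = -615.75, centroid at (53.00, 60.00).
ΣA = 19544.25 cm², ΣAx̄ = 1458365.14 cm³, ΣAȳ = 1374254.87 cm³.
x̄ = 1458365.14/19544.25 = 74.62 cm; ȳ = 1374254.87/19544.25 = 70.32 cm.

x̄ = 74.62 cm, ȳ = 70.32 cm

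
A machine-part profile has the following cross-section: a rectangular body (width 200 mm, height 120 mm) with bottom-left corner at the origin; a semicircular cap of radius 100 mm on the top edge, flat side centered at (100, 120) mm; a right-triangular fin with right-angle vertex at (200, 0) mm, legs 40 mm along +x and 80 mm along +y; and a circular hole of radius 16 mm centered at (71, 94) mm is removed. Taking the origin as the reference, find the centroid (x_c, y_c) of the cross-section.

x_c = 105.05 mm, y_c = 97.74 mm

rectangular body: A = 200 × 120 = 24000.00, centroid at (100.00, 60.00).
semicircular top: A = ½π·100² = 15707.96, centroid at (100.00, 162.44).
triangular fin: A = ½·40·80 = 1600.00, centroid at (213.33, 26.67).
hole: A = −π·16² = -804.25, centroid at (71.00, 94.00).
ΣA = 40503.72 mm², ΣAx_c = 4255028.07 mm³, ΣAy_c = 3958689.64 mm³.
x_c = 4255028.07/40503.72 = 105.05 mm; y_c = 3958689.64/40503.72 = 97.74 mm.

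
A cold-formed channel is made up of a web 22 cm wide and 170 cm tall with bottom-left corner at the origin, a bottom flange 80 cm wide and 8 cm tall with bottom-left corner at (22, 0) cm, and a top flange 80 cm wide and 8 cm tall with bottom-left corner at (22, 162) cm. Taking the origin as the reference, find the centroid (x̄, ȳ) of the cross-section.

x̄ = 24.00 cm, ȳ = 85.00 cm

web: A = 22 × 170 = 3740.00, centroid at (11.00, 85.00).
bottom flange: A = 80 × 8 = 640.00, centroid at (62.00, 4.00).
top flange: A = 80 × 8 = 640.00, centroid at (62.00, 166.00).
ΣA = 5020.00 cm²
ΣAx̄ = (3740.00)(11.00) + (640.00)(62.00) + (640.00)(62.00) = 120500.00 cm³
ΣAȳ = (3740.00)(85.00) + (640.00)(4.00) + (640.00)(166.00) = 426700.00 cm³
x̄ = 120500.00 / 5020.00 = 24.00 cm
ȳ = 426700.00 / 5020.00 = 85.00 cm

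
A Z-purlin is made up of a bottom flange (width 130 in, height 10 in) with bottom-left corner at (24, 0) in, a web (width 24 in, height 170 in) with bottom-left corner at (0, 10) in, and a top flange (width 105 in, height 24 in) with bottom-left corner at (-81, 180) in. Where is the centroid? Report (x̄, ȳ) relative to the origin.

bottom flange: A = 130 × 10 = 1300.00, centroid at (89.00, 5.00).
web: A = 24 × 170 = 4080.00, centroid at (12.00, 95.00).
top flange: A = 105 × 24 = 2520.00, centroid at (-28.50, 192.00).
ΣA = 7900.00 in², ΣAx̄ = 92840.00 in³, ΣAȳ = 877940.00 in³.
x̄ = 92840.00/7900.00 = 11.75 in; ȳ = 877940.00/7900.00 = 111.13 in.

x̄ = 11.75 in, ȳ = 111.13 in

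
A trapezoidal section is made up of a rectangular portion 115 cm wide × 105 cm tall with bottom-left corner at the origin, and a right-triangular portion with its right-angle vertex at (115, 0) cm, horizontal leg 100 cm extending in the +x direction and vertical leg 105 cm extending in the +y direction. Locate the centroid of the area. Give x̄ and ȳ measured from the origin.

Part | A | x̄ᵢ | ȳᵢ | A·x̄ᵢ | A·ȳᵢ
rectangular portion | 12075.00 | 57.50 | 52.50 | 694312.50 | 633937.50
triangular portion | 5250.00 | 148.33 | 35.00 | 778750.00 | 183750.00
Σ | 17325.00 |  |  | 1473062.50 | 817687.50
x̄ = 1473062.50 / 17325.00 = 85.03 cm
ȳ = 817687.50 / 17325.00 = 47.20 cm

x̄ = 85.03 cm, ȳ = 47.20 cm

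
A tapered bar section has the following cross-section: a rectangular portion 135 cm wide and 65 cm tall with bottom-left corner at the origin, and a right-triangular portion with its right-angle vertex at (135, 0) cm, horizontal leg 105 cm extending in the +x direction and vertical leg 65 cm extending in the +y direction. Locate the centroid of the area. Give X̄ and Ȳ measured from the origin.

rectangular portion: A = 135 × 65 = 8775.00, centroid at (67.50, 32.50).
triangular portion: A = ½·105·65 = 3412.50, centroid at (170.00, 21.67).
ΣA = 12187.50 cm²
ΣAX̄ = (8775.00)(67.50) + (3412.50)(170.00) = 1172437.50 cm³
ΣAȲ = (8775.00)(32.50) + (3412.50)(21.67) = 359125.00 cm³
X̄ = 1172437.50 / 12187.50 = 96.20 cm
Ȳ = 359125.00 / 12187.50 = 29.47 cm

X̄ = 96.20 cm, Ȳ = 29.47 cm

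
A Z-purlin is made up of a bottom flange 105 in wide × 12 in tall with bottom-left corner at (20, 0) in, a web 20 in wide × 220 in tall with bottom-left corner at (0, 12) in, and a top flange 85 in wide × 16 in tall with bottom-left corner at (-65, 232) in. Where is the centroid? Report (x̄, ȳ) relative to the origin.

x̄ = 14.92 in, ȳ = 124.04 in

bottom flange: A = 105 × 12 = 1260.00, centroid at (72.50, 6.00).
web: A = 20 × 220 = 4400.00, centroid at (10.00, 122.00).
top flange: A = 85 × 16 = 1360.00, centroid at (-22.50, 240.00).
ΣA = 7020.00 in², ΣAx̄ = 104750.00 in³, ΣAȳ = 870760.00 in³.
x̄ = 104750.00/7020.00 = 14.92 in; ȳ = 870760.00/7020.00 = 124.04 in.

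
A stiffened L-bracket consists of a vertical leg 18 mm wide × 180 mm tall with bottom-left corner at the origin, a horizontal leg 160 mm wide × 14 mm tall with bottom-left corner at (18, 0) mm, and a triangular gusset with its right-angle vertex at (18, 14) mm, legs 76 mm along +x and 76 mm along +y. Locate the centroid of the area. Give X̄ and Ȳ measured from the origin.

vertical leg: A = 18 × 180 = 3240.00, centroid at (9.00, 90.00).
horizontal leg: A = 160 × 14 = 2240.00, centroid at (98.00, 7.00).
gusset: A = ½·76·76 = 2888.00, centroid at (43.33, 39.33).
ΣA = 8368.00 mm²
ΣAX̄ = (3240.00)(9.00) + (2240.00)(98.00) + (2888.00)(43.33) = 373826.67 mm³
ΣAȲ = (3240.00)(90.00) + (2240.00)(7.00) + (2888.00)(39.33) = 420874.67 mm³
X̄ = 373826.67 / 8368.00 = 44.67 mm
Ȳ = 420874.67 / 8368.00 = 50.30 mm

X̄ = 44.67 mm, Ȳ = 50.30 mm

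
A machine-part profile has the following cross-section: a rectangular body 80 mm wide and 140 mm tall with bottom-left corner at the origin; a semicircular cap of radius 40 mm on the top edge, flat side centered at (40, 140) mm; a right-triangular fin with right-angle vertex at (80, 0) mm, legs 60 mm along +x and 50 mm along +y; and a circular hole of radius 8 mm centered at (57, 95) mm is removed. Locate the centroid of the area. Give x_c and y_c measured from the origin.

x_c = 45.77 mm, y_c = 78.90 mm

Part | A | x̄ᵢ | ȳᵢ | A·x̄ᵢ | A·ȳᵢ
rectangular body | 11200.00 | 40.00 | 70.00 | 448000.00 | 784000.00
semicircular top | 2513.27 | 40.00 | 156.98 | 100530.96 | 394525.04
triangular fin | 1500.00 | 100.00 | 16.67 | 150000.00 | 25000.00
hole | -201.06 | 57.00 | 95.00 | -11460.53 | -19100.88
Σ | 15012.21 |  |  | 687070.43 | 1184424.16
x_c = 687070.43 / 15012.21 = 45.77 mm
y_c = 1184424.16 / 15012.21 = 78.90 mm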